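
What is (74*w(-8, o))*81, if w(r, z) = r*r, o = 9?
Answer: 383616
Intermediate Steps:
w(r, z) = r**2
(74*w(-8, o))*81 = (74*(-8)**2)*81 = (74*64)*81 = 4736*81 = 383616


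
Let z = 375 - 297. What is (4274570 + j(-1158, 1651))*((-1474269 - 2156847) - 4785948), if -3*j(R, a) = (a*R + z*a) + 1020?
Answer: -40979233619760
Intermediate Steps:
z = 78
j(R, a) = -340 - 26*a - R*a/3 (j(R, a) = -((a*R + 78*a) + 1020)/3 = -((R*a + 78*a) + 1020)/3 = -((78*a + R*a) + 1020)/3 = -(1020 + 78*a + R*a)/3 = -340 - 26*a - R*a/3)
(4274570 + j(-1158, 1651))*((-1474269 - 2156847) - 4785948) = (4274570 + (-340 - 26*1651 - ⅓*(-1158)*1651))*((-1474269 - 2156847) - 4785948) = (4274570 + (-340 - 42926 + 637286))*(-3631116 - 4785948) = (4274570 + 594020)*(-8417064) = 4868590*(-8417064) = -40979233619760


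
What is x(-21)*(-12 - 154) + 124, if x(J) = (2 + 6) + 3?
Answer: -1702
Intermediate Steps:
x(J) = 11 (x(J) = 8 + 3 = 11)
x(-21)*(-12 - 154) + 124 = 11*(-12 - 154) + 124 = 11*(-166) + 124 = -1826 + 124 = -1702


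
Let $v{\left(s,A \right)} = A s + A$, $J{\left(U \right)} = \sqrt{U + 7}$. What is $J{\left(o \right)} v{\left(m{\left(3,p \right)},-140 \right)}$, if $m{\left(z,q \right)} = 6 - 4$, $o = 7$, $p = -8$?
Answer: $- 420 \sqrt{14} \approx -1571.5$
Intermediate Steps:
$m{\left(z,q \right)} = 2$ ($m{\left(z,q \right)} = 6 - 4 = 2$)
$J{\left(U \right)} = \sqrt{7 + U}$
$v{\left(s,A \right)} = A + A s$
$J{\left(o \right)} v{\left(m{\left(3,p \right)},-140 \right)} = \sqrt{7 + 7} \left(- 140 \left(1 + 2\right)\right) = \sqrt{14} \left(\left(-140\right) 3\right) = \sqrt{14} \left(-420\right) = - 420 \sqrt{14}$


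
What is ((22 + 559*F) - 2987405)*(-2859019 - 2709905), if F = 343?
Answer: 15568740104904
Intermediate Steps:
((22 + 559*F) - 2987405)*(-2859019 - 2709905) = ((22 + 559*343) - 2987405)*(-2859019 - 2709905) = ((22 + 191737) - 2987405)*(-5568924) = (191759 - 2987405)*(-5568924) = -2795646*(-5568924) = 15568740104904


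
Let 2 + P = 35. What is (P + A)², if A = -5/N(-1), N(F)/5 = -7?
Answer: 53824/49 ≈ 1098.4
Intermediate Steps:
P = 33 (P = -2 + 35 = 33)
N(F) = -35 (N(F) = 5*(-7) = -35)
A = ⅐ (A = -5/(-35) = -5*(-1/35) = ⅐ ≈ 0.14286)
(P + A)² = (33 + ⅐)² = (232/7)² = 53824/49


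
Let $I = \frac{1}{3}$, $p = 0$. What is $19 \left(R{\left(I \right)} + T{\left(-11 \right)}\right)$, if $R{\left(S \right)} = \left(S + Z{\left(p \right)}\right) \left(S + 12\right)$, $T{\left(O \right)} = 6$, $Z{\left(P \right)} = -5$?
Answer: $- \frac{8816}{9} \approx -979.56$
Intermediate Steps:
$I = \frac{1}{3} \approx 0.33333$
$R{\left(S \right)} = \left(-5 + S\right) \left(12 + S\right)$ ($R{\left(S \right)} = \left(S - 5\right) \left(S + 12\right) = \left(-5 + S\right) \left(12 + S\right)$)
$19 \left(R{\left(I \right)} + T{\left(-11 \right)}\right) = 19 \left(\left(-60 + \left(\frac{1}{3}\right)^{2} + 7 \cdot \frac{1}{3}\right) + 6\right) = 19 \left(\left(-60 + \frac{1}{9} + \frac{7}{3}\right) + 6\right) = 19 \left(- \frac{518}{9} + 6\right) = 19 \left(- \frac{464}{9}\right) = - \frac{8816}{9}$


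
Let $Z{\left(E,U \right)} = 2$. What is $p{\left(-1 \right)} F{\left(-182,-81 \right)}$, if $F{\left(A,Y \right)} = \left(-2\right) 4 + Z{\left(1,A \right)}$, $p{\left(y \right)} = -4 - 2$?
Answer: $36$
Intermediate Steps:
$p{\left(y \right)} = -6$
$F{\left(A,Y \right)} = -6$ ($F{\left(A,Y \right)} = \left(-2\right) 4 + 2 = -8 + 2 = -6$)
$p{\left(-1 \right)} F{\left(-182,-81 \right)} = \left(-6\right) \left(-6\right) = 36$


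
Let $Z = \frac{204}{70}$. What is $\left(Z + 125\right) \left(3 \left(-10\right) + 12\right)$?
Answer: $- \frac{80586}{35} \approx -2302.5$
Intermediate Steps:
$Z = \frac{102}{35}$ ($Z = 204 \cdot \frac{1}{70} = \frac{102}{35} \approx 2.9143$)
$\left(Z + 125\right) \left(3 \left(-10\right) + 12\right) = \left(\frac{102}{35} + 125\right) \left(3 \left(-10\right) + 12\right) = \frac{4477 \left(-30 + 12\right)}{35} = \frac{4477}{35} \left(-18\right) = - \frac{80586}{35}$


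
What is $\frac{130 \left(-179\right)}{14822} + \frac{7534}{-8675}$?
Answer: $- \frac{156768099}{64290425} \approx -2.4384$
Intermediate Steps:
$\frac{130 \left(-179\right)}{14822} + \frac{7534}{-8675} = \left(-23270\right) \frac{1}{14822} + 7534 \left(- \frac{1}{8675}\right) = - \frac{11635}{7411} - \frac{7534}{8675} = - \frac{156768099}{64290425}$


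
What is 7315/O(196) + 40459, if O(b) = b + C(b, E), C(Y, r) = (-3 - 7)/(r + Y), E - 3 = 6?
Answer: 325347521/8034 ≈ 40496.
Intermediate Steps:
E = 9 (E = 3 + 6 = 9)
C(Y, r) = -10/(Y + r)
O(b) = b - 10/(9 + b) (O(b) = b - 10/(b + 9) = b - 10/(9 + b))
7315/O(196) + 40459 = 7315/(((-10 + 196*(9 + 196))/(9 + 196))) + 40459 = 7315/(((-10 + 196*205)/205)) + 40459 = 7315/(((-10 + 40180)/205)) + 40459 = 7315/(((1/205)*40170)) + 40459 = 7315/(8034/41) + 40459 = 7315*(41/8034) + 40459 = 299915/8034 + 40459 = 325347521/8034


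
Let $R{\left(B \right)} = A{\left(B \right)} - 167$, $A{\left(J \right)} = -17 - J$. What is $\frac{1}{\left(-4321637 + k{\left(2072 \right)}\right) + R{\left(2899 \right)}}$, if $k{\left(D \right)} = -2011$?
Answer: $- \frac{1}{4326731} \approx -2.3112 \cdot 10^{-7}$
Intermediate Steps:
$R{\left(B \right)} = -184 - B$ ($R{\left(B \right)} = \left(-17 - B\right) - 167 = -184 - B$)
$\frac{1}{\left(-4321637 + k{\left(2072 \right)}\right) + R{\left(2899 \right)}} = \frac{1}{\left(-4321637 - 2011\right) - 3083} = \frac{1}{-4323648 - 3083} = \frac{1}{-4326731} = - \frac{1}{4326731}$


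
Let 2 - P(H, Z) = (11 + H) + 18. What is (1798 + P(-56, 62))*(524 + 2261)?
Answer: 5088195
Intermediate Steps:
P(H, Z) = -27 - H (P(H, Z) = 2 - ((11 + H) + 18) = 2 - (29 + H) = 2 + (-29 - H) = -27 - H)
(1798 + P(-56, 62))*(524 + 2261) = (1798 + (-27 - 1*(-56)))*(524 + 2261) = (1798 + (-27 + 56))*2785 = (1798 + 29)*2785 = 1827*2785 = 5088195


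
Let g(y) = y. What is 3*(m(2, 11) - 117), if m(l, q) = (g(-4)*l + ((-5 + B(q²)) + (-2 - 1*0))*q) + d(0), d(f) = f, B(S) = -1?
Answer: -639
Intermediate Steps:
m(l, q) = -8*q - 4*l (m(l, q) = (-4*l + ((-5 - 1) + (-2 - 1*0))*q) + 0 = (-4*l + (-6 + (-2 + 0))*q) + 0 = (-4*l + (-6 - 2)*q) + 0 = (-4*l - 8*q) + 0 = (-8*q - 4*l) + 0 = -8*q - 4*l)
3*(m(2, 11) - 117) = 3*((-8*11 - 4*2) - 117) = 3*((-88 - 8) - 117) = 3*(-96 - 117) = 3*(-213) = -639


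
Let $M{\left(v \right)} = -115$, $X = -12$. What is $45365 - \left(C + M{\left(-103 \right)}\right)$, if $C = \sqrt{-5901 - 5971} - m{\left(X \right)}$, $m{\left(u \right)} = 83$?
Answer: $45563 - 4 i \sqrt{742} \approx 45563.0 - 108.96 i$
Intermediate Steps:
$C = -83 + 4 i \sqrt{742}$ ($C = \sqrt{-5901 - 5971} - 83 = \sqrt{-11872} - 83 = 4 i \sqrt{742} - 83 = -83 + 4 i \sqrt{742} \approx -83.0 + 108.96 i$)
$45365 - \left(C + M{\left(-103 \right)}\right) = 45365 - \left(\left(-83 + 4 i \sqrt{742}\right) - 115\right) = 45365 - \left(-198 + 4 i \sqrt{742}\right) = 45365 + \left(198 - 4 i \sqrt{742}\right) = 45563 - 4 i \sqrt{742}$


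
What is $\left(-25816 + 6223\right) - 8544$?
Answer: $-28137$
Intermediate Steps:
$\left(-25816 + 6223\right) - 8544 = -19593 - 8544 = -28137$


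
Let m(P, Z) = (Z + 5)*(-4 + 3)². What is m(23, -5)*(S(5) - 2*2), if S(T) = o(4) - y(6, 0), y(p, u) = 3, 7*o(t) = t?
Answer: 0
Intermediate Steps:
o(t) = t/7
m(P, Z) = 5 + Z (m(P, Z) = (5 + Z)*(-1)² = (5 + Z)*1 = 5 + Z)
S(T) = -17/7 (S(T) = (⅐)*4 - 1*3 = 4/7 - 3 = -17/7)
m(23, -5)*(S(5) - 2*2) = (5 - 5)*(-17/7 - 2*2) = 0*(-17/7 - 4) = 0*(-45/7) = 0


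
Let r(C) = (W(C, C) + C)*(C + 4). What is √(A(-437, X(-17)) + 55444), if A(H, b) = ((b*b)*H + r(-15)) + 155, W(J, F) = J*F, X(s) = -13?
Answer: 2*I*√5141 ≈ 143.4*I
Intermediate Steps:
W(J, F) = F*J
r(C) = (4 + C)*(C + C²) (r(C) = (C*C + C)*(C + 4) = (C² + C)*(4 + C) = (C + C²)*(4 + C) = (4 + C)*(C + C²))
A(H, b) = -2155 + H*b² (A(H, b) = ((b*b)*H - 15*(4 + (-15)² + 5*(-15))) + 155 = (b²*H - 15*(4 + 225 - 75)) + 155 = (H*b² - 15*154) + 155 = (H*b² - 2310) + 155 = (-2310 + H*b²) + 155 = -2155 + H*b²)
√(A(-437, X(-17)) + 55444) = √((-2155 - 437*(-13)²) + 55444) = √((-2155 - 437*169) + 55444) = √((-2155 - 73853) + 55444) = √(-76008 + 55444) = √(-20564) = 2*I*√5141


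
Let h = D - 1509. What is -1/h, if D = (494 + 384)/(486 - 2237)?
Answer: 1751/2643137 ≈ 0.00066247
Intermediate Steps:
D = -878/1751 (D = 878/(-1751) = 878*(-1/1751) = -878/1751 ≈ -0.50143)
h = -2643137/1751 (h = -878/1751 - 1509 = -2643137/1751 ≈ -1509.5)
-1/h = -1/(-2643137/1751) = -1*(-1751/2643137) = 1751/2643137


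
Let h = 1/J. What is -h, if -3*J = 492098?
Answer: 3/492098 ≈ 6.0964e-6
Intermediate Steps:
J = -492098/3 (J = -⅓*492098 = -492098/3 ≈ -1.6403e+5)
h = -3/492098 (h = 1/(-492098/3) = -3/492098 ≈ -6.0964e-6)
-h = -1*(-3/492098) = 3/492098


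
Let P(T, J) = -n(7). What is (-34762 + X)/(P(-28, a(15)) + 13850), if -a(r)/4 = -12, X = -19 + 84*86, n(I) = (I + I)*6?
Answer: -27557/13766 ≈ -2.0018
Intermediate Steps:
n(I) = 12*I (n(I) = (2*I)*6 = 12*I)
X = 7205 (X = -19 + 7224 = 7205)
a(r) = 48 (a(r) = -4*(-12) = 48)
P(T, J) = -84 (P(T, J) = -12*7 = -1*84 = -84)
(-34762 + X)/(P(-28, a(15)) + 13850) = (-34762 + 7205)/(-84 + 13850) = -27557/13766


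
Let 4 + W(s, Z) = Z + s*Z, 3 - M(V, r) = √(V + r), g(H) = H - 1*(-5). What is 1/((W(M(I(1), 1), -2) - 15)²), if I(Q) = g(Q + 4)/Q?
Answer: (27 - 2*√11)⁻² ≈ 0.0024108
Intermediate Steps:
g(H) = 5 + H (g(H) = H + 5 = 5 + H)
I(Q) = (9 + Q)/Q (I(Q) = (5 + (Q + 4))/Q = (5 + (4 + Q))/Q = (9 + Q)/Q)
M(V, r) = 3 - √(V + r)
W(s, Z) = -4 + Z + Z*s (W(s, Z) = -4 + (Z + s*Z) = -4 + (Z + Z*s) = -4 + Z + Z*s)
1/((W(M(I(1), 1), -2) - 15)²) = 1/(((-4 - 2 - 2*(3 - √((9 + 1)/1 + 1))) - 15)²) = 1/(((-4 - 2 - 2*(3 - √(1*10 + 1))) - 15)²) = 1/(((-4 - 2 - 2*(3 - √(10 + 1))) - 15)²) = 1/(((-4 - 2 - 2*(3 - √11)) - 15)²) = 1/(((-4 - 2 + (-6 + 2*√11)) - 15)²) = 1/(((-12 + 2*√11) - 15)²) = 1/((-27 + 2*√11)²) = (-27 + 2*√11)⁻²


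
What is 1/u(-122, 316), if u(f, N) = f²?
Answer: 1/14884 ≈ 6.7186e-5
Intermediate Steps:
1/u(-122, 316) = 1/((-122)²) = 1/14884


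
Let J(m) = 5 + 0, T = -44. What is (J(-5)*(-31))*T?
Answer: 6820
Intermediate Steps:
J(m) = 5
(J(-5)*(-31))*T = (5*(-31))*(-44) = -155*(-44) = 6820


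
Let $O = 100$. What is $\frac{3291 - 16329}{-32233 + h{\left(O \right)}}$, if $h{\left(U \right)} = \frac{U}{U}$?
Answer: $\frac{2173}{5372} \approx 0.4045$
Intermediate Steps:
$h{\left(U \right)} = 1$
$\frac{3291 - 16329}{-32233 + h{\left(O \right)}} = \frac{3291 - 16329}{-32233 + 1} = - \frac{13038}{-32232} = \left(-13038\right) \left(- \frac{1}{32232}\right) = \frac{2173}{5372}$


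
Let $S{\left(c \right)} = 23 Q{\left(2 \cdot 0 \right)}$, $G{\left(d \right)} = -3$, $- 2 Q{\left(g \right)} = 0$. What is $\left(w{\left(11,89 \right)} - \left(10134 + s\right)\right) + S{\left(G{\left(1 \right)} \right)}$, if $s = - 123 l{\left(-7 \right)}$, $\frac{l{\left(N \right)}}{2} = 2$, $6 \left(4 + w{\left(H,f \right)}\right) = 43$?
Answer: $- \frac{57833}{6} \approx -9638.8$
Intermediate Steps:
$w{\left(H,f \right)} = \frac{19}{6}$ ($w{\left(H,f \right)} = -4 + \frac{1}{6} \cdot 43 = -4 + \frac{43}{6} = \frac{19}{6}$)
$Q{\left(g \right)} = 0$ ($Q{\left(g \right)} = \left(- \frac{1}{2}\right) 0 = 0$)
$l{\left(N \right)} = 4$ ($l{\left(N \right)} = 2 \cdot 2 = 4$)
$s = -492$ ($s = \left(-123\right) 4 = -492$)
$S{\left(c \right)} = 0$ ($S{\left(c \right)} = 23 \cdot 0 = 0$)
$\left(w{\left(11,89 \right)} - \left(10134 + s\right)\right) + S{\left(G{\left(1 \right)} \right)} = \left(\frac{19}{6} - 9642\right) + 0 = - \frac{57833}{6} + 0 = - \frac{57833}{6}$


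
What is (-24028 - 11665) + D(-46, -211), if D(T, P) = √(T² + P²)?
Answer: -35693 + √46637 ≈ -35477.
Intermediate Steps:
D(T, P) = √(P² + T²)
(-24028 - 11665) + D(-46, -211) = (-24028 - 11665) + √((-211)² + (-46)²) = -35693 + √(44521 + 2116) = -35693 + √46637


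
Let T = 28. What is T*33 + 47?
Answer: 971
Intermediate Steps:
T*33 + 47 = 28*33 + 47 = 924 + 47 = 971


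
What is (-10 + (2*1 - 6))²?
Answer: 196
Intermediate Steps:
(-10 + (2*1 - 6))² = (-10 + (2 - 6))² = (-10 - 4)² = (-14)² = 196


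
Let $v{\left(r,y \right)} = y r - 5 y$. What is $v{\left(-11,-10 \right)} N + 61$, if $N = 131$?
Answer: $21021$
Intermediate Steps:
$v{\left(r,y \right)} = - 5 y + r y$ ($v{\left(r,y \right)} = r y - 5 y = - 5 y + r y$)
$v{\left(-11,-10 \right)} N + 61 = - 10 \left(-5 - 11\right) 131 + 61 = \left(-10\right) \left(-16\right) 131 + 61 = 160 \cdot 131 + 61 = 20960 + 61 = 21021$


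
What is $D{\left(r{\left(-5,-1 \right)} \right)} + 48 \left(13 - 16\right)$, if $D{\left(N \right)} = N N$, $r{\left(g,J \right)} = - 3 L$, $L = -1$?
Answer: $-135$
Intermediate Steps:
$r{\left(g,J \right)} = 3$ ($r{\left(g,J \right)} = \left(-3\right) \left(-1\right) = 3$)
$D{\left(N \right)} = N^{2}$
$D{\left(r{\left(-5,-1 \right)} \right)} + 48 \left(13 - 16\right) = 3^{2} + 48 \left(13 - 16\right) = 9 + 48 \left(-3\right) = 9 - 144 = -135$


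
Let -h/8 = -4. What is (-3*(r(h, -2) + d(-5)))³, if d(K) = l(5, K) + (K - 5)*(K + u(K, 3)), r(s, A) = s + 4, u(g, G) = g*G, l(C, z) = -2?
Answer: -345948408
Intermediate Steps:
h = 32 (h = -8*(-4) = 32)
u(g, G) = G*g
r(s, A) = 4 + s
d(K) = -2 + 4*K*(-5 + K) (d(K) = -2 + (K - 5)*(K + 3*K) = -2 + (-5 + K)*(4*K) = -2 + 4*K*(-5 + K))
(-3*(r(h, -2) + d(-5)))³ = (-3*((4 + 32) + (-2 - 20*(-5) + 4*(-5)²)))³ = (-3*(36 + (-2 + 100 + 4*25)))³ = (-3*(36 + (-2 + 100 + 100)))³ = (-3*(36 + 198))³ = (-3*234)³ = (-702)³ = -345948408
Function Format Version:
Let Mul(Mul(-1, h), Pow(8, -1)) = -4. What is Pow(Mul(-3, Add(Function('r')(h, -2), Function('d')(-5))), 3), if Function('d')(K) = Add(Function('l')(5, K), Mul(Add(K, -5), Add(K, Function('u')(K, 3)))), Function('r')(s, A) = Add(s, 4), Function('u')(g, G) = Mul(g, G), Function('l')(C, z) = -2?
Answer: -345948408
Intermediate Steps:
h = 32 (h = Mul(-8, -4) = 32)
Function('u')(g, G) = Mul(G, g)
Function('r')(s, A) = Add(4, s)
Function('d')(K) = Add(-2, Mul(4, K, Add(-5, K))) (Function('d')(K) = Add(-2, Mul(Add(K, -5), Add(K, Mul(3, K)))) = Add(-2, Mul(Add(-5, K), Mul(4, K))) = Add(-2, Mul(4, K, Add(-5, K))))
Pow(Mul(-3, Add(Function('r')(h, -2), Function('d')(-5))), 3) = Pow(Mul(-3, Add(Add(4, 32), Add(-2, Mul(-20, -5), Mul(4, Pow(-5, 2))))), 3) = Pow(Mul(-3, Add(36, Add(-2, 100, Mul(4, 25)))), 3) = Pow(Mul(-3, Add(36, Add(-2, 100, 100))), 3) = Pow(Mul(-3, Add(36, 198)), 3) = Pow(Mul(-3, 234), 3) = Pow(-702, 3) = -345948408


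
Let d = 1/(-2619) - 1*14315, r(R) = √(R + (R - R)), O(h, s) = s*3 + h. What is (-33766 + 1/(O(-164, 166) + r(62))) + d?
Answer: -7019892595207/146001393 - √62/111494 ≈ -48081.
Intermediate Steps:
O(h, s) = h + 3*s (O(h, s) = 3*s + h = h + 3*s)
r(R) = √R (r(R) = √(R + 0) = √R)
d = -37490986/2619 (d = -1/2619 - 14315 = -37490986/2619 ≈ -14315.)
(-33766 + 1/(O(-164, 166) + r(62))) + d = (-33766 + 1/((-164 + 3*166) + √62)) - 37490986/2619 = (-33766 + 1/((-164 + 498) + √62)) - 37490986/2619 = (-33766 + 1/(334 + √62)) - 37490986/2619 = -125924140/2619 + 1/(334 + √62)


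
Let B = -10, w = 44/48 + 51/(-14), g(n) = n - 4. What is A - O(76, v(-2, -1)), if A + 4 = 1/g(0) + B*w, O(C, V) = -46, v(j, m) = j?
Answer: 5797/84 ≈ 69.012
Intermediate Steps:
g(n) = -4 + n
w = -229/84 (w = 44*(1/48) + 51*(-1/14) = 11/12 - 51/14 = -229/84 ≈ -2.7262)
A = 1933/84 (A = -4 + (1/(-4 + 0) - 10*(-229/84)) = -4 + (1/(-4) + 1145/42) = -4 + (-¼ + 1145/42) = -4 + 2269/84 = 1933/84 ≈ 23.012)
A - O(76, v(-2, -1)) = 1933/84 - 1*(-46) = 1933/84 + 46 = 5797/84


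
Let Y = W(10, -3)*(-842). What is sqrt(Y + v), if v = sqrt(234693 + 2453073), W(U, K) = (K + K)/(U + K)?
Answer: sqrt(35364 + 49*sqrt(2687766))/7 ≈ 48.592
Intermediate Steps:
W(U, K) = 2*K/(K + U) (W(U, K) = (2*K)/(K + U) = 2*K/(K + U))
v = sqrt(2687766) ≈ 1639.4
Y = 5052/7 (Y = (2*(-3)/(-3 + 10))*(-842) = (2*(-3)/7)*(-842) = (2*(-3)*(1/7))*(-842) = -6/7*(-842) = 5052/7 ≈ 721.71)
sqrt(Y + v) = sqrt(5052/7 + sqrt(2687766))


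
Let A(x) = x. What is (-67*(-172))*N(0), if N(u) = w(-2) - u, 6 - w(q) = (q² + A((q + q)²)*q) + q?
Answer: 414864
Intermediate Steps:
w(q) = 6 - q - q² - 4*q³ (w(q) = 6 - ((q² + (q + q)²*q) + q) = 6 - ((q² + (2*q)²*q) + q) = 6 - ((q² + (4*q²)*q) + q) = 6 - ((q² + 4*q³) + q) = 6 - (q + q² + 4*q³) = 6 + (-q - q² - 4*q³) = 6 - q - q² - 4*q³)
N(u) = 36 - u (N(u) = (6 - 1*(-2) - 1*(-2)² - 4*(-2)³) - u = (6 + 2 - 1*4 - 4*(-8)) - u = (6 + 2 - 4 + 32) - u = 36 - u)
(-67*(-172))*N(0) = (-67*(-172))*(36 - 1*0) = 11524*(36 + 0) = 11524*36 = 414864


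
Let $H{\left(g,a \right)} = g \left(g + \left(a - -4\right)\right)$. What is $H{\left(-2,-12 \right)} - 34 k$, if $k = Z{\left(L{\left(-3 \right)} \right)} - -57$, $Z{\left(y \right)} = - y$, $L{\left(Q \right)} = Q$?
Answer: $-2020$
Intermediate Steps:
$H{\left(g,a \right)} = g \left(4 + a + g\right)$ ($H{\left(g,a \right)} = g \left(g + \left(a + 4\right)\right) = g \left(g + \left(4 + a\right)\right) = g \left(4 + a + g\right)$)
$k = 60$ ($k = \left(-1\right) \left(-3\right) - -57 = 3 + 57 = 60$)
$H{\left(-2,-12 \right)} - 34 k = - 2 \left(4 - 12 - 2\right) - 2040 = \left(-2\right) \left(-10\right) - 2040 = 20 - 2040 = -2020$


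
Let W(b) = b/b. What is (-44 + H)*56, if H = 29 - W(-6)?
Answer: -896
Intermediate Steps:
W(b) = 1
H = 28 (H = 29 - 1*1 = 29 - 1 = 28)
(-44 + H)*56 = (-44 + 28)*56 = -16*56 = -896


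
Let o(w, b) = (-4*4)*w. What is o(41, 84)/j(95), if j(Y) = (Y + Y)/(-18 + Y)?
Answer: -25256/95 ≈ -265.85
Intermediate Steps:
o(w, b) = -16*w
j(Y) = 2*Y/(-18 + Y) (j(Y) = (2*Y)/(-18 + Y) = 2*Y/(-18 + Y))
o(41, 84)/j(95) = (-16*41)/((2*95/(-18 + 95))) = -656/(2*95/77) = -656/(2*95*(1/77)) = -656/190/77 = -656*77/190 = -25256/95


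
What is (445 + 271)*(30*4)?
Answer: 85920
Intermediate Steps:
(445 + 271)*(30*4) = 716*120 = 85920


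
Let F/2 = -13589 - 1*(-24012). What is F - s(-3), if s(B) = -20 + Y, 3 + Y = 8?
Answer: 20861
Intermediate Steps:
Y = 5 (Y = -3 + 8 = 5)
s(B) = -15 (s(B) = -20 + 5 = -15)
F = 20846 (F = 2*(-13589 - 1*(-24012)) = 2*(-13589 + 24012) = 2*10423 = 20846)
F - s(-3) = 20846 - 1*(-15) = 20846 + 15 = 20861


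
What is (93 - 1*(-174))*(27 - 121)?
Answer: -25098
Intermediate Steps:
(93 - 1*(-174))*(27 - 121) = (93 + 174)*(-94) = 267*(-94) = -25098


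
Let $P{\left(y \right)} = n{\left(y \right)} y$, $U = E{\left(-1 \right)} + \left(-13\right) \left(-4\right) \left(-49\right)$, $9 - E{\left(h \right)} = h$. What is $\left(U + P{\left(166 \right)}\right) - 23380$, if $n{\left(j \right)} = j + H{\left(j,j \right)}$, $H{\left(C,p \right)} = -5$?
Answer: $808$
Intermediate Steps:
$E{\left(h \right)} = 9 - h$
$U = -2538$ ($U = \left(9 - -1\right) + \left(-13\right) \left(-4\right) \left(-49\right) = \left(9 + 1\right) + 52 \left(-49\right) = 10 - 2548 = -2538$)
$n{\left(j \right)} = -5 + j$ ($n{\left(j \right)} = j - 5 = -5 + j$)
$P{\left(y \right)} = y \left(-5 + y\right)$ ($P{\left(y \right)} = \left(-5 + y\right) y = y \left(-5 + y\right)$)
$\left(U + P{\left(166 \right)}\right) - 23380 = \left(-2538 + 166 \left(-5 + 166\right)\right) - 23380 = \left(-2538 + 166 \cdot 161\right) - 23380 = \left(-2538 + 26726\right) - 23380 = 24188 - 23380 = 808$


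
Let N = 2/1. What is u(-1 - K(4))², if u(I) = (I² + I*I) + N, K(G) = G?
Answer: 2704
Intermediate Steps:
N = 2 (N = 2*1 = 2)
u(I) = 2 + 2*I² (u(I) = (I² + I*I) + 2 = (I² + I²) + 2 = 2*I² + 2 = 2 + 2*I²)
u(-1 - K(4))² = (2 + 2*(-1 - 1*4)²)² = (2 + 2*(-1 - 4)²)² = (2 + 2*(-5)²)² = (2 + 2*25)² = (2 + 50)² = 52² = 2704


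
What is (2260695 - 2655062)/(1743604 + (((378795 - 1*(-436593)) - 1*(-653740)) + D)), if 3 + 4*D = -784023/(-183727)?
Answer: -144911731618/1180531340749 ≈ -0.12275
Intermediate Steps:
D = 116421/367454 (D = -¾ + (-784023/(-183727))/4 = -¾ + (-784023*(-1/183727))/4 = -¾ + (¼)*(784023/183727) = -¾ + 784023/734908 = 116421/367454 ≈ 0.31683)
(2260695 - 2655062)/(1743604 + (((378795 - 1*(-436593)) - 1*(-653740)) + D)) = (2260695 - 2655062)/(1743604 + (((378795 - 1*(-436593)) - 1*(-653740)) + 116421/367454)) = -394367/(1743604 + (((378795 + 436593) + 653740) + 116421/367454)) = -394367/(1743604 + ((815388 + 653740) + 116421/367454)) = -394367/(1743604 + (1469128 + 116421/367454)) = -394367/(1743604 + 539837076533/367454) = -394367/1180531340749/367454 = -394367*367454/1180531340749 = -144911731618/1180531340749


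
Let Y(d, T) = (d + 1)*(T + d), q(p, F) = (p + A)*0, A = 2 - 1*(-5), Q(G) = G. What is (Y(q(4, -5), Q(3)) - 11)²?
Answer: 64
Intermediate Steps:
A = 7 (A = 2 + 5 = 7)
q(p, F) = 0 (q(p, F) = (p + 7)*0 = (7 + p)*0 = 0)
Y(d, T) = (1 + d)*(T + d)
(Y(q(4, -5), Q(3)) - 11)² = ((3 + 0 + 0² + 3*0) - 11)² = ((3 + 0 + 0 + 0) - 11)² = (3 - 11)² = (-8)² = 64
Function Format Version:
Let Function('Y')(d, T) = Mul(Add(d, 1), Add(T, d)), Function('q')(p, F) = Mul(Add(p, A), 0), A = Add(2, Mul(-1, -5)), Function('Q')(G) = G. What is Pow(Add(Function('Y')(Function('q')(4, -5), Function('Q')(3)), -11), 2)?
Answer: 64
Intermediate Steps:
A = 7 (A = Add(2, 5) = 7)
Function('q')(p, F) = 0 (Function('q')(p, F) = Mul(Add(p, 7), 0) = Mul(Add(7, p), 0) = 0)
Function('Y')(d, T) = Mul(Add(1, d), Add(T, d))
Pow(Add(Function('Y')(Function('q')(4, -5), Function('Q')(3)), -11), 2) = Pow(Add(Add(3, 0, Pow(0, 2), Mul(3, 0)), -11), 2) = Pow(Add(Add(3, 0, 0, 0), -11), 2) = Pow(Add(3, -11), 2) = Pow(-8, 2) = 64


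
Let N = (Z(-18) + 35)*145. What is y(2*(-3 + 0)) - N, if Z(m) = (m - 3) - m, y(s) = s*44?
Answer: -4904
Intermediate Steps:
y(s) = 44*s
Z(m) = -3 (Z(m) = (-3 + m) - m = -3)
N = 4640 (N = (-3 + 35)*145 = 32*145 = 4640)
y(2*(-3 + 0)) - N = 44*(2*(-3 + 0)) - 1*4640 = 44*(2*(-3)) - 4640 = 44*(-6) - 4640 = -264 - 4640 = -4904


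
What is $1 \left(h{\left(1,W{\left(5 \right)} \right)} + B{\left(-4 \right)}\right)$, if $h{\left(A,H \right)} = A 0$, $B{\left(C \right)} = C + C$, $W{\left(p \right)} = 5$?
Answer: $-8$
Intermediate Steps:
$B{\left(C \right)} = 2 C$
$h{\left(A,H \right)} = 0$
$1 \left(h{\left(1,W{\left(5 \right)} \right)} + B{\left(-4 \right)}\right) = 1 \left(0 + 2 \left(-4\right)\right) = 1 \left(0 - 8\right) = 1 \left(-8\right) = -8$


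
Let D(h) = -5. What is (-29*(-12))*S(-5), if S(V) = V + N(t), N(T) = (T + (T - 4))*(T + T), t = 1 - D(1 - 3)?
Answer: 31668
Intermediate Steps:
t = 6 (t = 1 - 1*(-5) = 1 + 5 = 6)
N(T) = 2*T*(-4 + 2*T) (N(T) = (T + (-4 + T))*(2*T) = (-4 + 2*T)*(2*T) = 2*T*(-4 + 2*T))
S(V) = 96 + V (S(V) = V + 4*6*(-2 + 6) = V + 4*6*4 = V + 96 = 96 + V)
(-29*(-12))*S(-5) = (-29*(-12))*(96 - 5) = 348*91 = 31668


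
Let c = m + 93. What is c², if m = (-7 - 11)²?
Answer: 173889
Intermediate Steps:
m = 324 (m = (-18)² = 324)
c = 417 (c = 324 + 93 = 417)
c² = 417² = 173889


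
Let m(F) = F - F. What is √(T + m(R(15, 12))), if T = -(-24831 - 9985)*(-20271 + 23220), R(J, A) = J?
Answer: 32*√100266 ≈ 10133.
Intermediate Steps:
m(F) = 0
T = 102672384 (T = -(-34816)*2949 = -1*(-102672384) = 102672384)
√(T + m(R(15, 12))) = √(102672384 + 0) = √102672384 = 32*√100266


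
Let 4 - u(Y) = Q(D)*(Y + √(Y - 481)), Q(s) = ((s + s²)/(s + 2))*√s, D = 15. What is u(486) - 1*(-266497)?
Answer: 266501 - 116640*√15/17 - 1200*√3/17 ≈ 2.3981e+5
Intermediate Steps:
Q(s) = √s*(s + s²)/(2 + s) (Q(s) = ((s + s²)/(2 + s))*√s = √s*(s + s²)/(2 + s))
u(Y) = 4 - 240*√15*(Y + √(-481 + Y))/17 (u(Y) = 4 - 15^(3/2)*(1 + 15)/(2 + 15)*(Y + √(Y - 481)) = 4 - (15*√15)*16/17*(Y + √(-481 + Y)) = 4 - (15*√15)*(1/17)*16*(Y + √(-481 + Y)) = 4 - 240*√15/17*(Y + √(-481 + Y)) = 4 - 240*√15*(Y + √(-481 + Y))/17)
u(486) - 1*(-266497) = (4 - 240*√(-7215 + 15*486)/17 - 240/17*486*√15) - 1*(-266497) = (4 - 240*√(-7215 + 7290)/17 - 116640*√15/17) + 266497 = (4 - 1200*√3/17 - 116640*√15/17) + 266497 = (4 - 116640*√15/17 - 1200*√3/17) + 266497 = 266501 - 116640*√15/17 - 1200*√3/17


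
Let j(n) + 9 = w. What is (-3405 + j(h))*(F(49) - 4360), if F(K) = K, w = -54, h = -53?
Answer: 14950548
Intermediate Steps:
j(n) = -63 (j(n) = -9 - 54 = -63)
(-3405 + j(h))*(F(49) - 4360) = (-3405 - 63)*(49 - 4360) = -3468*(-4311) = 14950548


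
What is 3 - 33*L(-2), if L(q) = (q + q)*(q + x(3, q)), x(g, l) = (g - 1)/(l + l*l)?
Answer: -129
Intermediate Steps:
x(g, l) = (-1 + g)/(l + l**2)
L(q) = 2*q*(q + 2/(q*(1 + q))) (L(q) = (q + q)*(q + (-1 + 3)/(q*(1 + q))) = (2*q)*(q + 2/(q*(1 + q))) = 2*q*(q + 2/(q*(1 + q))))
3 - 33*L(-2) = 3 - 66*(2 + (-2)**2*(1 - 2))/(1 - 2) = 3 - 66*(2 + 4*(-1))/(-1) = 3 - 66*(-1)*(2 - 4) = 3 - 66*(-1)*(-2) = 3 - 33*4 = 3 - 132 = -129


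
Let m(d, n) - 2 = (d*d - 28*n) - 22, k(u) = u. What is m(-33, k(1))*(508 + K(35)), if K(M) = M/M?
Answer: 529869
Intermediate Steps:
m(d, n) = -20 + d**2 - 28*n (m(d, n) = 2 + ((d*d - 28*n) - 22) = 2 + ((d**2 - 28*n) - 22) = 2 + (-22 + d**2 - 28*n) = -20 + d**2 - 28*n)
K(M) = 1
m(-33, k(1))*(508 + K(35)) = (-20 + (-33)**2 - 28*1)*(508 + 1) = (-20 + 1089 - 28)*509 = 1041*509 = 529869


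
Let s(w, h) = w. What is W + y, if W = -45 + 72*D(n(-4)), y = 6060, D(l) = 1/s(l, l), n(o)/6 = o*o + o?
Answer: 6016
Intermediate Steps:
n(o) = 6*o + 6*o² (n(o) = 6*(o*o + o) = 6*(o² + o) = 6*(o + o²) = 6*o + 6*o²)
D(l) = 1/l
W = -44 (W = -45 + 72/((6*(-4)*(1 - 4))) = -45 + 72/((6*(-4)*(-3))) = -45 + 72/72 = -45 + 72*(1/72) = -45 + 1 = -44)
W + y = -44 + 6060 = 6016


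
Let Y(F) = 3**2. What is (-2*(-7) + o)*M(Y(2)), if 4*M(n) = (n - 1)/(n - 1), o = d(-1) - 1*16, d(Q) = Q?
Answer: -3/4 ≈ -0.75000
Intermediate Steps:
o = -17 (o = -1 - 1*16 = -1 - 16 = -17)
Y(F) = 9
M(n) = 1/4 (M(n) = ((n - 1)/(n - 1))/4 = ((-1 + n)/(-1 + n))/4 = (1/4)*1 = 1/4)
(-2*(-7) + o)*M(Y(2)) = (-2*(-7) - 17)*(1/4) = (14 - 17)*(1/4) = -3*1/4 = -3/4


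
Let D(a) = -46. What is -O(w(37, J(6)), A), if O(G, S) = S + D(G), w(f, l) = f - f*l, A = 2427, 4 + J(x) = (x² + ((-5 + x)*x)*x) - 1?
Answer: -2381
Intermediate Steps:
J(x) = -5 + x² + x²*(-5 + x) (J(x) = -4 + ((x² + ((-5 + x)*x)*x) - 1) = -4 + ((x² + (x*(-5 + x))*x) - 1) = -4 + ((x² + x²*(-5 + x)) - 1) = -4 + (-1 + x² + x²*(-5 + x)) = -5 + x² + x²*(-5 + x))
w(f, l) = f - f*l
O(G, S) = -46 + S (O(G, S) = S - 46 = -46 + S)
-O(w(37, J(6)), A) = -(-46 + 2427) = -1*2381 = -2381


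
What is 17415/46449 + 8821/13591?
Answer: 71823766/70143151 ≈ 1.0240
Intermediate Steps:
17415/46449 + 8821/13591 = 17415*(1/46449) + 8821*(1/13591) = 1935/5161 + 8821/13591 = 71823766/70143151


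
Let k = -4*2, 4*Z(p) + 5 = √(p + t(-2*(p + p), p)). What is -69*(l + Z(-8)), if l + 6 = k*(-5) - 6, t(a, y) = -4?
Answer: -7383/4 - 69*I*√3/2 ≈ -1845.8 - 59.756*I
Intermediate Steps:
Z(p) = -5/4 + √(-4 + p)/4 (Z(p) = -5/4 + √(p - 4)/4 = -5/4 + √(-4 + p)/4)
k = -8
l = 28 (l = -6 + (-8*(-5) - 6) = -6 + (40 - 6) = -6 + 34 = 28)
-69*(l + Z(-8)) = -69*(28 + (-5/4 + √(-4 - 8)/4)) = -69*(28 + (-5/4 + √(-12)/4)) = -69*(28 + (-5/4 + (2*I*√3)/4)) = -69*(28 + (-5/4 + I*√3/2)) = -69*(107/4 + I*√3/2) = -7383/4 - 69*I*√3/2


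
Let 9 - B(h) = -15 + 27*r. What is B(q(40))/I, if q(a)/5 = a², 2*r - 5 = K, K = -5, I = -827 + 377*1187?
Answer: 3/55834 ≈ 5.3731e-5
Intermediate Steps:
I = 446672 (I = -827 + 447499 = 446672)
r = 0 (r = 5/2 + (½)*(-5) = 5/2 - 5/2 = 0)
q(a) = 5*a²
B(h) = 24 (B(h) = 9 - (-15 + 27*0) = 9 - (-15 + 0) = 9 - 1*(-15) = 9 + 15 = 24)
B(q(40))/I = 24/446672 = 24*(1/446672) = 3/55834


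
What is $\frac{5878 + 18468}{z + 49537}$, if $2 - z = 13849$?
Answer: $\frac{12173}{17845} \approx 0.68215$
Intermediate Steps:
$z = -13847$ ($z = 2 - 13849 = -13847$)
$\frac{5878 + 18468}{z + 49537} = \frac{5878 + 18468}{-13847 + 49537} = \frac{24346}{35690} = 24346 \cdot \frac{1}{35690} = \frac{12173}{17845}$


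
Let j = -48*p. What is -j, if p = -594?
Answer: -28512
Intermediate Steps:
j = 28512 (j = -48*(-594) = 28512)
-j = -1*28512 = -28512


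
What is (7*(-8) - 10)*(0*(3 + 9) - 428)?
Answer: 28248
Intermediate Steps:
(7*(-8) - 10)*(0*(3 + 9) - 428) = (-56 - 10)*(0*12 - 428) = -66*(0 - 428) = -66*(-428) = 28248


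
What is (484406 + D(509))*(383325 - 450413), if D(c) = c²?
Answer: -49879055856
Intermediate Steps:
(484406 + D(509))*(383325 - 450413) = (484406 + 509²)*(383325 - 450413) = (484406 + 259081)*(-67088) = 743487*(-67088) = -49879055856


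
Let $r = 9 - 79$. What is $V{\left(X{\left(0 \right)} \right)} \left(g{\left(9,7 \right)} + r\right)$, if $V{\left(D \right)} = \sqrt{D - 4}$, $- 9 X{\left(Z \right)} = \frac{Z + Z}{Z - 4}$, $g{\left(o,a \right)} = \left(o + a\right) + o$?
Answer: $- 90 i \approx - 90.0 i$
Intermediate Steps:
$g{\left(o,a \right)} = a + 2 o$ ($g{\left(o,a \right)} = \left(a + o\right) + o = a + 2 o$)
$X{\left(Z \right)} = - \frac{2 Z}{9 \left(-4 + Z\right)}$ ($X{\left(Z \right)} = - \frac{\left(Z + Z\right) \frac{1}{Z - 4}}{9} = - \frac{2 Z \frac{1}{-4 + Z}}{9} = - \frac{2 Z}{9 \left(-4 + Z\right)}$)
$V{\left(D \right)} = \sqrt{-4 + D}$
$r = -70$ ($r = 9 - 79 = -70$)
$V{\left(X{\left(0 \right)} \right)} \left(g{\left(9,7 \right)} + r\right) = \sqrt{-4 - \frac{0}{-36 + 9 \cdot 0}} \left(\left(7 + 2 \cdot 9\right) - 70\right) = \sqrt{-4 - \frac{0}{-36 + 0}} \left(\left(7 + 18\right) - 70\right) = \sqrt{-4 - \frac{0}{-36}} \left(25 - 70\right) = \sqrt{-4 - 0 \left(- \frac{1}{36}\right)} \left(-45\right) = \sqrt{-4 + 0} \left(-45\right) = \sqrt{-4} \left(-45\right) = 2 i \left(-45\right) = - 90 i$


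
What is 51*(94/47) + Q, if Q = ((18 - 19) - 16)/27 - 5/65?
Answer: 35554/351 ≈ 101.29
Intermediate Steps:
Q = -248/351 (Q = (-1 - 16)*(1/27) - 5*1/65 = -17*1/27 - 1/13 = -17/27 - 1/13 = -248/351 ≈ -0.70655)
51*(94/47) + Q = 51*(94/47) - 248/351 = 51*(94*(1/47)) - 248/351 = 51*2 - 248/351 = 102 - 248/351 = 35554/351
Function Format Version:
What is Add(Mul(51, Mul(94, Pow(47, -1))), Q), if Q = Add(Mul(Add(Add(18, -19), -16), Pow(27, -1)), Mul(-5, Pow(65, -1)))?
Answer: Rational(35554, 351) ≈ 101.29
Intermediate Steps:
Q = Rational(-248, 351) (Q = Add(Mul(Add(-1, -16), Rational(1, 27)), Mul(-5, Rational(1, 65))) = Add(Mul(-17, Rational(1, 27)), Rational(-1, 13)) = Add(Rational(-17, 27), Rational(-1, 13)) = Rational(-248, 351) ≈ -0.70655)
Add(Mul(51, Mul(94, Pow(47, -1))), Q) = Add(Mul(51, Mul(94, Pow(47, -1))), Rational(-248, 351)) = Add(Mul(51, Mul(94, Rational(1, 47))), Rational(-248, 351)) = Add(Mul(51, 2), Rational(-248, 351)) = Add(102, Rational(-248, 351)) = Rational(35554, 351)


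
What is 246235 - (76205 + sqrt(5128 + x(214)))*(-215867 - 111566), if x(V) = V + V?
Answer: 24952278000 + 654866*sqrt(1389) ≈ 2.4977e+10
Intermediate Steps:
x(V) = 2*V
246235 - (76205 + sqrt(5128 + x(214)))*(-215867 - 111566) = 246235 - (76205 + sqrt(5128 + 2*214))*(-215867 - 111566) = 246235 - (76205 + sqrt(5128 + 428))*(-327433) = 246235 - (76205 + sqrt(5556))*(-327433) = 246235 - (76205 + 2*sqrt(1389))*(-327433) = 246235 - (-24952031765 - 654866*sqrt(1389)) = 246235 + (24952031765 + 654866*sqrt(1389)) = 24952278000 + 654866*sqrt(1389)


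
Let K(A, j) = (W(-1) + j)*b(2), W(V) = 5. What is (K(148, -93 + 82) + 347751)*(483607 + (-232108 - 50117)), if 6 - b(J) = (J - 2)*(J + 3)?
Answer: 70023542130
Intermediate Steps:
b(J) = 6 - (-2 + J)*(3 + J) (b(J) = 6 - (J - 2)*(J + 3) = 6 - (-2 + J)*(3 + J))
K(A, j) = 30 + 6*j (K(A, j) = (5 + j)*(12 - 1*2 - 1*2²) = (5 + j)*(12 - 2 - 1*4) = (5 + j)*(12 - 2 - 4) = (5 + j)*6 = 30 + 6*j)
(K(148, -93 + 82) + 347751)*(483607 + (-232108 - 50117)) = ((30 + 6*(-93 + 82)) + 347751)*(483607 + (-232108 - 50117)) = ((30 + 6*(-11)) + 347751)*(483607 - 282225) = ((30 - 66) + 347751)*201382 = (-36 + 347751)*201382 = 347715*201382 = 70023542130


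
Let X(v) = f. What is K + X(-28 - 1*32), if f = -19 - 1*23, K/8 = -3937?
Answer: -31538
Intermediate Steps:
K = -31496 (K = 8*(-3937) = -31496)
f = -42 (f = -19 - 23 = -42)
X(v) = -42
K + X(-28 - 1*32) = -31496 - 42 = -31538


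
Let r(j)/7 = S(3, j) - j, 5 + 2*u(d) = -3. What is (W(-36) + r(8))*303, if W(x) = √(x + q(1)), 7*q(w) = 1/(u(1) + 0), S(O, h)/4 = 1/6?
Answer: -15554 + 303*I*√7063/14 ≈ -15554.0 + 1818.9*I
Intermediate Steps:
S(O, h) = ⅔ (S(O, h) = 4/6 = 4*(⅙) = ⅔)
u(d) = -4 (u(d) = -5/2 + (½)*(-3) = -5/2 - 3/2 = -4)
q(w) = -1/28 (q(w) = 1/(7*(-4 + 0)) = (⅐)/(-4) = (⅐)*(-¼) = -1/28)
r(j) = 14/3 - 7*j (r(j) = 7*(⅔ - j) = 14/3 - 7*j)
W(x) = √(-1/28 + x) (W(x) = √(x - 1/28) = √(-1/28 + x))
(W(-36) + r(8))*303 = (√(-7 + 196*(-36))/14 + (14/3 - 7*8))*303 = (√(-7 - 7056)/14 + (14/3 - 56))*303 = (√(-7063)/14 - 154/3)*303 = ((I*√7063)/14 - 154/3)*303 = (I*√7063/14 - 154/3)*303 = (-154/3 + I*√7063/14)*303 = -15554 + 303*I*√7063/14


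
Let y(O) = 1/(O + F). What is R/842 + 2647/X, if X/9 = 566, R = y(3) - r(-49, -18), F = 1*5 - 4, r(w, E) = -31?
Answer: 4775923/8578296 ≈ 0.55674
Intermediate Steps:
F = 1 (F = 5 - 4 = 1)
y(O) = 1/(1 + O) (y(O) = 1/(O + 1) = 1/(1 + O))
R = 125/4 (R = 1/(1 + 3) - 1*(-31) = 1/4 + 31 = ¼ + 31 = 125/4 ≈ 31.250)
X = 5094 (X = 9*566 = 5094)
R/842 + 2647/X = (125/4)/842 + 2647/5094 = (125/4)*(1/842) + 2647*(1/5094) = 125/3368 + 2647/5094 = 4775923/8578296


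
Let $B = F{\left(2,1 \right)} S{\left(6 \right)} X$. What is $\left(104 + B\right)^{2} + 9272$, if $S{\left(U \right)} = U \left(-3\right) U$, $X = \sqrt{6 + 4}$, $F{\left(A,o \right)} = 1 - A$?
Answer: $136728 + 22464 \sqrt{10} \approx 2.0777 \cdot 10^{5}$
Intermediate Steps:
$X = \sqrt{10} \approx 3.1623$
$S{\left(U \right)} = - 3 U^{2}$ ($S{\left(U \right)} = - 3 U U = - 3 U^{2}$)
$B = 108 \sqrt{10}$ ($B = \left(1 - 2\right) \left(- 3 \cdot 6^{2}\right) \sqrt{10} = \left(1 - 2\right) \left(\left(-3\right) 36\right) \sqrt{10} = \left(-1\right) \left(-108\right) \sqrt{10} = 108 \sqrt{10} \approx 341.53$)
$\left(104 + B\right)^{2} + 9272 = \left(104 + 108 \sqrt{10}\right)^{2} + 9272 = 9272 + \left(104 + 108 \sqrt{10}\right)^{2}$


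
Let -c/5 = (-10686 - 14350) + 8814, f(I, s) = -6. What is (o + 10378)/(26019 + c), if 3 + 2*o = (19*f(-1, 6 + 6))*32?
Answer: 1555/19478 ≈ 0.079834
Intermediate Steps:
c = 81110 (c = -5*((-10686 - 14350) + 8814) = -5*(-25036 + 8814) = -5*(-16222) = 81110)
o = -3651/2 (o = -3/2 + ((19*(-6))*32)/2 = -3/2 + (-114*32)/2 = -3/2 + (½)*(-3648) = -3/2 - 1824 = -3651/2 ≈ -1825.5)
(o + 10378)/(26019 + c) = (-3651/2 + 10378)/(26019 + 81110) = (17105/2)/107129 = (17105/2)*(1/107129) = 1555/19478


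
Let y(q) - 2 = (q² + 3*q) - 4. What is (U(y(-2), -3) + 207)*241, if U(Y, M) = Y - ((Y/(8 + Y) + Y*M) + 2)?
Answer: 45790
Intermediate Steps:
y(q) = -2 + q² + 3*q (y(q) = 2 + ((q² + 3*q) - 4) = 2 + (-4 + q² + 3*q) = -2 + q² + 3*q)
U(Y, M) = -2 + Y - M*Y - Y/(8 + Y) (U(Y, M) = Y - ((Y/(8 + Y) + M*Y) + 2) = Y - ((M*Y + Y/(8 + Y)) + 2) = Y - (2 + M*Y + Y/(8 + Y)) = Y + (-2 - M*Y - Y/(8 + Y)) = -2 + Y - M*Y - Y/(8 + Y))
(U(y(-2), -3) + 207)*241 = ((-16 + (-2 + (-2)² + 3*(-2))² + 5*(-2 + (-2)² + 3*(-2)) - 1*(-3)*(-2 + (-2)² + 3*(-2))² - 8*(-3)*(-2 + (-2)² + 3*(-2)))/(8 + (-2 + (-2)² + 3*(-2))) + 207)*241 = ((-16 + (-2 + 4 - 6)² + 5*(-2 + 4 - 6) - 1*(-3)*(-2 + 4 - 6)² - 8*(-3)*(-2 + 4 - 6))/(8 + (-2 + 4 - 6)) + 207)*241 = ((-16 + (-4)² + 5*(-4) - 1*(-3)*(-4)² - 8*(-3)*(-4))/(8 - 4) + 207)*241 = ((-16 + 16 - 20 - 1*(-3)*16 - 96)/4 + 207)*241 = ((-16 + 16 - 20 + 48 - 96)/4 + 207)*241 = ((¼)*(-68) + 207)*241 = (-17 + 207)*241 = 190*241 = 45790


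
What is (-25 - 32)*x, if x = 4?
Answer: -228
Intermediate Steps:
(-25 - 32)*x = (-25 - 32)*4 = -57*4 = -228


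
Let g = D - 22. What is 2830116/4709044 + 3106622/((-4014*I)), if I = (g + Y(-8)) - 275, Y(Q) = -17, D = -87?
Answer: 2398076753074/947467893627 ≈ 2.5310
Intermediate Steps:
g = -109 (g = -87 - 22 = -109)
I = -401 (I = (-109 - 17) - 275 = -126 - 275 = -401)
2830116/4709044 + 3106622/((-4014*I)) = 2830116/4709044 + 3106622/((-4014*(-401))) = 2830116*(1/4709044) + 3106622/1609614 = 707529/1177261 + 3106622*(1/1609614) = 707529/1177261 + 1553311/804807 = 2398076753074/947467893627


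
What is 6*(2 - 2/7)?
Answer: 72/7 ≈ 10.286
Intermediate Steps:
6*(2 - 2/7) = 6*(12/7) = 72/7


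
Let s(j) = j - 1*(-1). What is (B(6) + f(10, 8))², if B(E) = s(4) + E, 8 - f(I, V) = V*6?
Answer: 841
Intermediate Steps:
s(j) = 1 + j (s(j) = j + 1 = 1 + j)
f(I, V) = 8 - 6*V (f(I, V) = 8 - V*6 = 8 - 6*V)
B(E) = 5 + E (B(E) = (1 + 4) + E = 5 + E)
(B(6) + f(10, 8))² = ((5 + 6) + (8 - 6*8))² = (11 + (8 - 48))² = (11 - 40)² = (-29)² = 841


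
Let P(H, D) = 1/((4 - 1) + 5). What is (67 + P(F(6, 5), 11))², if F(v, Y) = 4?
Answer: 288369/64 ≈ 4505.8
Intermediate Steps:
P(H, D) = ⅛ (P(H, D) = 1/(3 + 5) = 1/8 = ⅛)
(67 + P(F(6, 5), 11))² = (67 + ⅛)² = (537/8)² = 288369/64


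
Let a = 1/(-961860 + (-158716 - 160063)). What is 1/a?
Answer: -1280639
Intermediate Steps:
a = -1/1280639 (a = 1/(-961860 - 318779) = 1/(-1280639) = -1/1280639 ≈ -7.8086e-7)
1/a = 1/(-1/1280639) = -1280639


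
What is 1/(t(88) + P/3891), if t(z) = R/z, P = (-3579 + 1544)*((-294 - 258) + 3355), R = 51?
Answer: -342408/501762799 ≈ -0.00068241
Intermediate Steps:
P = -5704105 (P = -2035*(-552 + 3355) = -2035*2803 = -5704105)
t(z) = 51/z
1/(t(88) + P/3891) = 1/(51/88 - 5704105/3891) = 1/(-501762799/342408) = -342408/501762799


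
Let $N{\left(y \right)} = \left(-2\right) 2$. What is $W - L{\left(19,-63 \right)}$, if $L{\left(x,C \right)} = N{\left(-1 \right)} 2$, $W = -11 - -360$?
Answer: $357$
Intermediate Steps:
$N{\left(y \right)} = -4$
$W = 349$ ($W = -11 + 360 = 349$)
$L{\left(x,C \right)} = -8$ ($L{\left(x,C \right)} = \left(-4\right) 2 = -8$)
$W - L{\left(19,-63 \right)} = 349 - -8 = 349 + 8 = 357$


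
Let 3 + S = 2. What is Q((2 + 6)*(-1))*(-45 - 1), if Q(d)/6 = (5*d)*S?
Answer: -11040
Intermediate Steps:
S = -1 (S = -3 + 2 = -1)
Q(d) = -30*d (Q(d) = 6*((5*d)*(-1)) = 6*(-5*d) = -30*d)
Q((2 + 6)*(-1))*(-45 - 1) = (-30*(2 + 6)*(-1))*(-45 - 1) = -240*(-1)*(-46) = -30*(-8)*(-46) = 240*(-46) = -11040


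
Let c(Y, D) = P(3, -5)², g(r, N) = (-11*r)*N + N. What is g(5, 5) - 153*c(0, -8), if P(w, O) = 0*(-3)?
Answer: -270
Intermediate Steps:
g(r, N) = N - 11*N*r (g(r, N) = -11*N*r + N = N - 11*N*r)
P(w, O) = 0
c(Y, D) = 0 (c(Y, D) = 0² = 0)
g(5, 5) - 153*c(0, -8) = 5*(1 - 11*5) - 153*0 = 5*(1 - 55) + 0 = 5*(-54) + 0 = -270 + 0 = -270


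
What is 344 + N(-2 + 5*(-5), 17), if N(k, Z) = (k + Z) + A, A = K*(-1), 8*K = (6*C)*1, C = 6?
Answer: 659/2 ≈ 329.50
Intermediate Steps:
K = 9/2 (K = ((6*6)*1)/8 = (36*1)/8 = (⅛)*36 = 9/2 ≈ 4.5000)
A = -9/2 (A = (9/2)*(-1) = -9/2 ≈ -4.5000)
N(k, Z) = -9/2 + Z + k (N(k, Z) = (k + Z) - 9/2 = (Z + k) - 9/2 = -9/2 + Z + k)
344 + N(-2 + 5*(-5), 17) = 344 + (-9/2 + 17 + (-2 + 5*(-5))) = 344 + (-9/2 + 17 + (-2 - 25)) = 344 + (-9/2 + 17 - 27) = 344 - 29/2 = 659/2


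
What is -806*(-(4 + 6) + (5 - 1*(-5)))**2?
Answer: 0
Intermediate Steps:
-806*(-(4 + 6) + (5 - 1*(-5)))**2 = -806*(-1*10 + (5 + 5))**2 = -806*(-10 + 10)**2 = -806*0**2 = -806*0 = 0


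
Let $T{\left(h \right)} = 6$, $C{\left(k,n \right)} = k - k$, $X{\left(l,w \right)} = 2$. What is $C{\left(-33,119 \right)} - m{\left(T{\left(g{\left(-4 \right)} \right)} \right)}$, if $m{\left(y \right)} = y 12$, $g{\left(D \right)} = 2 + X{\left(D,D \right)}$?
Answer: $-72$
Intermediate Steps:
$C{\left(k,n \right)} = 0$
$g{\left(D \right)} = 4$ ($g{\left(D \right)} = 2 + 2 = 4$)
$m{\left(y \right)} = 12 y$
$C{\left(-33,119 \right)} - m{\left(T{\left(g{\left(-4 \right)} \right)} \right)} = 0 - 12 \cdot 6 = 0 - 72 = -72$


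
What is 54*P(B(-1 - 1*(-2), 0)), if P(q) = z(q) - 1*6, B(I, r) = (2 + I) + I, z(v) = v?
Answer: -108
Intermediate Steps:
B(I, r) = 2 + 2*I
P(q) = -6 + q (P(q) = q - 1*6 = q - 6 = -6 + q)
54*P(B(-1 - 1*(-2), 0)) = 54*(-6 + (2 + 2*(-1 - 1*(-2)))) = 54*(-6 + (2 + 2*(-1 + 2))) = 54*(-6 + (2 + 2*1)) = 54*(-6 + (2 + 2)) = 54*(-6 + 4) = 54*(-2) = -108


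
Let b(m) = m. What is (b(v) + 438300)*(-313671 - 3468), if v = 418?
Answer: -139134587802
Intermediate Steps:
(b(v) + 438300)*(-313671 - 3468) = (418 + 438300)*(-313671 - 3468) = 438718*(-317139) = -139134587802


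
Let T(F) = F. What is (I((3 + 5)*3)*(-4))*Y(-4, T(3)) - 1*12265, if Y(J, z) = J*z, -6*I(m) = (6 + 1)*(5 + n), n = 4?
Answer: -12769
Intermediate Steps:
I(m) = -21/2 (I(m) = -(6 + 1)*(5 + 4)/6 = -7*9/6 = -⅙*63 = -21/2)
(I((3 + 5)*3)*(-4))*Y(-4, T(3)) - 1*12265 = (-21/2*(-4))*(-4*3) - 1*12265 = 42*(-12) - 12265 = -504 - 12265 = -12769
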